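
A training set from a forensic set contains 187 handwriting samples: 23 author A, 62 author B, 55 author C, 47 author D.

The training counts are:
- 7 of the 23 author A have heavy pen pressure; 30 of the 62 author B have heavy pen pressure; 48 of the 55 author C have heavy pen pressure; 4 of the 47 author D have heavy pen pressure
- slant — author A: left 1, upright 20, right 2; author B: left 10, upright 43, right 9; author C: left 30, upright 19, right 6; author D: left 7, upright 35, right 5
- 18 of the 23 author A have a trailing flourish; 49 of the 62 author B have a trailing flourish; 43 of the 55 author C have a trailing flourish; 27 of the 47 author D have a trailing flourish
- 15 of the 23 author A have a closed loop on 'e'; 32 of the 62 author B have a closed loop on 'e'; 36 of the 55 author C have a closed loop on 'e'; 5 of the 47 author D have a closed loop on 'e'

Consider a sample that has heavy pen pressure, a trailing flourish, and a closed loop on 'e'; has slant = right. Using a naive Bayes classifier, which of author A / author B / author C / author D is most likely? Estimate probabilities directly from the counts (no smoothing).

author A: (23/187) × (7/23) × (2/23) × (18/23) × (15/23) ≈ 0.00166137
author B: (62/187) × (30/62) × (9/62) × (49/62) × (32/62) ≈ 0.00949933
author C: (55/187) × (48/55) × (6/55) × (43/55) × (36/55) ≈ 0.0143296
author D: (47/187) × (4/47) × (5/47) × (27/47) × (5/47) ≈ 0.000139068
Highest score → author C.

author C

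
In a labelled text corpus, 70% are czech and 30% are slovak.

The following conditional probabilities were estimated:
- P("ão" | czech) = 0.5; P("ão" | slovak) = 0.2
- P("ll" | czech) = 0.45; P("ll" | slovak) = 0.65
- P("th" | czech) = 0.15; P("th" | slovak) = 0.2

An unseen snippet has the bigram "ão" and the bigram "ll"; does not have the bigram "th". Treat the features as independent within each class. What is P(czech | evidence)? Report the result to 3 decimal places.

czech: 0.7 × 0.5 × 0.45 × (1−0.15) = 0.133875
slovak: 0.3 × 0.2 × 0.65 × (1−0.2) = 0.0312
P(czech | x) = 0.133875 / 0.165075 ≈ 0.811

0.811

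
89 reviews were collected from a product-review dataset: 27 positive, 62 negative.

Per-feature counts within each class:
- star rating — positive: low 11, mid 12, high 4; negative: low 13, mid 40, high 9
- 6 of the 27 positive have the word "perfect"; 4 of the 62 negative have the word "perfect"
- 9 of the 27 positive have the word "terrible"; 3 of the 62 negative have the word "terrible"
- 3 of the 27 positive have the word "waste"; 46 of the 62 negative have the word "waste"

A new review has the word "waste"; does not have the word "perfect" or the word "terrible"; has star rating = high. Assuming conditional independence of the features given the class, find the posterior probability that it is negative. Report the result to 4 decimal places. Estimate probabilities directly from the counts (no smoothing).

positive: (27/89) × (4/27) × (21/27) × (18/27) × (3/27) ≈ 0.00258936
negative: (62/89) × (9/62) × (58/62) × (59/62) × (46/62) ≈ 0.0667906
P(negative | x) = 0.0667906 / 0.06937996 ≈ 0.9627

0.9627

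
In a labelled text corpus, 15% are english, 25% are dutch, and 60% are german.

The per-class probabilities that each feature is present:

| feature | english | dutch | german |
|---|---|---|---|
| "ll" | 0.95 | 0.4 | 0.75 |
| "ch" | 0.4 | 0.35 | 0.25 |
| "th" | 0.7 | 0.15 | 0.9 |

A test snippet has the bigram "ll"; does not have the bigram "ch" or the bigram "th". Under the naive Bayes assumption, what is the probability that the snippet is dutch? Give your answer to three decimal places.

english: 0.15 × 0.95 × (1−0.4) × (1−0.7) = 0.02565
dutch: 0.25 × 0.4 × (1−0.35) × (1−0.15) = 0.05525
german: 0.6 × 0.75 × (1−0.25) × (1−0.9) = 0.03375
P(dutch | x) = 0.05525 / 0.11465 ≈ 0.482

0.482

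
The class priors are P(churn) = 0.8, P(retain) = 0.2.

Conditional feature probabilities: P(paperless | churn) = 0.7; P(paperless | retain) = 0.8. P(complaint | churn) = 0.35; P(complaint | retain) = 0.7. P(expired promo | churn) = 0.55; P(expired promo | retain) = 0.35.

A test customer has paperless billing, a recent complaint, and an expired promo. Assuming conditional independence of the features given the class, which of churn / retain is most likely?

churn: 0.8 × 0.7 × 0.35 × 0.55 = 0.1078
retain: 0.2 × 0.8 × 0.7 × 0.35 = 0.0392
Highest score → churn.

churn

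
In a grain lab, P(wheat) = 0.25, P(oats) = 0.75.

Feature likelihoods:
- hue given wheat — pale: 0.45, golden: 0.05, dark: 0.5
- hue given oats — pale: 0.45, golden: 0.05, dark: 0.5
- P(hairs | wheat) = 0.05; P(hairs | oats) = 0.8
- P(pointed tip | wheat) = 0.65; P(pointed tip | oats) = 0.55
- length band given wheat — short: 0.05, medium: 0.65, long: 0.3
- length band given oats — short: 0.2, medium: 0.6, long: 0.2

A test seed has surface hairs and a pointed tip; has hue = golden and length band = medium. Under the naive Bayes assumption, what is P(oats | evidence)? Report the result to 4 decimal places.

0.9740

wheat: 0.25 × 0.05 × 0.05 × 0.65 × 0.65 = 0.0002640625
oats: 0.75 × 0.05 × 0.8 × 0.55 × 0.6 = 0.0099
P(oats | x) = 0.0099 / 0.0101640625 ≈ 0.9740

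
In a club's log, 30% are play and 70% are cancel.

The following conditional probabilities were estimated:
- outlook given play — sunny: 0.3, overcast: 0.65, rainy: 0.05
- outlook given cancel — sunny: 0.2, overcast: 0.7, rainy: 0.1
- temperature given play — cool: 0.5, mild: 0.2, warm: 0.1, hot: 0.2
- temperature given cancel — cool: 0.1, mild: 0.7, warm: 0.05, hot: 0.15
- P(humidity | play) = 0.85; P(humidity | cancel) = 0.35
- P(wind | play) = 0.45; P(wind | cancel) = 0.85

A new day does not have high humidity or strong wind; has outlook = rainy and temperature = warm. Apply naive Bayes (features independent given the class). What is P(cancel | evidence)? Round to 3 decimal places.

play: 0.3 × 0.05 × 0.1 × (1−0.85) × (1−0.45) = 0.00012375
cancel: 0.7 × 0.1 × 0.05 × (1−0.35) × (1−0.85) = 0.00034125
P(cancel | x) = 0.00034125 / 0.000465 ≈ 0.734

0.734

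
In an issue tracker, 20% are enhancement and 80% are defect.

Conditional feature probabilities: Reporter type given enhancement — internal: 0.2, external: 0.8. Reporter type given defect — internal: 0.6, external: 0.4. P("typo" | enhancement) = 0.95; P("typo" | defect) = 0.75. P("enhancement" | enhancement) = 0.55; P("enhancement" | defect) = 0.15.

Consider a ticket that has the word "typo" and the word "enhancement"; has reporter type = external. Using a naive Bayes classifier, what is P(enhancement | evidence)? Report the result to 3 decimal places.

enhancement: 0.2 × 0.8 × 0.95 × 0.55 = 0.0836
defect: 0.8 × 0.4 × 0.75 × 0.15 = 0.036
P(enhancement | x) = 0.0836 / 0.1196 ≈ 0.699

0.699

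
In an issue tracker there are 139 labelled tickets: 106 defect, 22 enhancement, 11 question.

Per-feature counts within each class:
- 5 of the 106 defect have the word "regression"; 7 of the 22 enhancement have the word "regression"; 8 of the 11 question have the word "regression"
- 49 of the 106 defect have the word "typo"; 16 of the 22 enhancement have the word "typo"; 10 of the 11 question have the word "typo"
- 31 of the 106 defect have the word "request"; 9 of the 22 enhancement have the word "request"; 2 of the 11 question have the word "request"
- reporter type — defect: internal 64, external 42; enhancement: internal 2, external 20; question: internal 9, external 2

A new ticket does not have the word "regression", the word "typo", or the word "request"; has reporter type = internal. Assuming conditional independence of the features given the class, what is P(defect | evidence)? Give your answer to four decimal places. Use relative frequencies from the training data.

0.9830

defect: (106/139) × (101/106) × (57/106) × (75/106) × (64/106) ≈ 0.166919
enhancement: (22/139) × (15/22) × (6/22) × (13/22) × (2/22) ≈ 0.001581
question: (11/139) × (3/11) × (1/11) × (9/11) × (9/11) ≈ 0.00131345
P(defect | x) = 0.166919 / 0.16981345 ≈ 0.9830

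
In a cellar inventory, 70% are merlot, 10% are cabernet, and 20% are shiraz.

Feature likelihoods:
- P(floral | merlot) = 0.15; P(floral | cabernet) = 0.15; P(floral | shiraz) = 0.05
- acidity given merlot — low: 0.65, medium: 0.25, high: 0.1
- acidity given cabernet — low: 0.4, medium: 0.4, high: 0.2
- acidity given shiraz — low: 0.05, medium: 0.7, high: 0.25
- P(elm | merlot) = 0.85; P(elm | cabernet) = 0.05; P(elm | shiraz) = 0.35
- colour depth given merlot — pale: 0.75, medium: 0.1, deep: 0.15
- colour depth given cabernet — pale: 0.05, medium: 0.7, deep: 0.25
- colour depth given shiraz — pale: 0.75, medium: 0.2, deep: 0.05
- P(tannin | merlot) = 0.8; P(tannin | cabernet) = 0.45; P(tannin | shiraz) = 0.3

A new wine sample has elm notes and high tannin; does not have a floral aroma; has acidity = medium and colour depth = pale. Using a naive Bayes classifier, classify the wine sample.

merlot: 0.7 × (1−0.15) × 0.25 × 0.85 × 0.75 × 0.8 = 0.0758625
cabernet: 0.1 × (1−0.15) × 0.4 × 0.05 × 0.05 × 0.45 = 0.00003825
shiraz: 0.2 × (1−0.05) × 0.7 × 0.35 × 0.75 × 0.3 = 0.01047375
Highest score → merlot.

merlot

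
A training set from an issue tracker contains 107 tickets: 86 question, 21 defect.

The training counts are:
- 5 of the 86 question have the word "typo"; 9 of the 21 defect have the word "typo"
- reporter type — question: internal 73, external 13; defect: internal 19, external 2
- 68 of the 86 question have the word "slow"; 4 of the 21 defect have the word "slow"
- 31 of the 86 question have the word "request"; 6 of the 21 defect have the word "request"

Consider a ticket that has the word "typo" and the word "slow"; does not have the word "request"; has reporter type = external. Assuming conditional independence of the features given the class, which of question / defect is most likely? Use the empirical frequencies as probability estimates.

question: (86/107) × (5/86) × (13/86) × (68/86) × (55/86) ≈ 0.00357195
defect: (21/107) × (9/21) × (2/21) × (4/21) × (15/21) ≈ 0.00108989
Highest score → question.

question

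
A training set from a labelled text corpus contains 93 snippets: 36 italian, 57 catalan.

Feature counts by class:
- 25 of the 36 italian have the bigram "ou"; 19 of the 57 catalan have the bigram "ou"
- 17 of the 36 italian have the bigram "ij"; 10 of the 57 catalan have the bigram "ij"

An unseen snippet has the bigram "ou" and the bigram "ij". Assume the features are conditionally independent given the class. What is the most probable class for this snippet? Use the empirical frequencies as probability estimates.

italian

italian: (36/93) × (25/36) × (17/36) ≈ 0.126941
catalan: (57/93) × (19/57) × (10/57) ≈ 0.0358423
Highest score → italian.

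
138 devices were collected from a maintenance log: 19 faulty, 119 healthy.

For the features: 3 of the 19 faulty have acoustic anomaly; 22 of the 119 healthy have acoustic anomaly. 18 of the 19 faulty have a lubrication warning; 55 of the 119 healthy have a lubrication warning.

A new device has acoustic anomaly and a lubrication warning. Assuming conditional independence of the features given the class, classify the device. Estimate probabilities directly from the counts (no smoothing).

faulty: (19/138) × (3/19) × (18/19) ≈ 0.020595
healthy: (119/138) × (22/119) × (55/119) ≈ 0.0736816
Highest score → healthy.

healthy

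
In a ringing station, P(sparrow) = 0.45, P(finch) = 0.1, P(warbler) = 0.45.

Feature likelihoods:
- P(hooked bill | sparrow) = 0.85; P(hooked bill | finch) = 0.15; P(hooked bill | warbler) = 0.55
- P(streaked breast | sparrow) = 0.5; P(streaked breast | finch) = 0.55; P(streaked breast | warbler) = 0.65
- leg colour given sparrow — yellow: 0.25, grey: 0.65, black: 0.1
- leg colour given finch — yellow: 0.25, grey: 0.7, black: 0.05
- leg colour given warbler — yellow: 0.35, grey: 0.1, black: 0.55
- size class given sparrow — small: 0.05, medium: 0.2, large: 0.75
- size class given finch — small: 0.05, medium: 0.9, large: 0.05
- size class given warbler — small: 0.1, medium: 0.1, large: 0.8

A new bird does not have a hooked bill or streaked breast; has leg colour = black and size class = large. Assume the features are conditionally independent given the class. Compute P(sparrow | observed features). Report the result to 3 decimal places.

sparrow: 0.45 × (1−0.85) × (1−0.5) × 0.1 × 0.75 = 0.00253125
finch: 0.1 × (1−0.15) × (1−0.55) × 0.05 × 0.05 = 0.000095625
warbler: 0.45 × (1−0.55) × (1−0.65) × 0.55 × 0.8 = 0.031185
P(sparrow | x) = 0.00253125 / 0.033811875 ≈ 0.075

0.075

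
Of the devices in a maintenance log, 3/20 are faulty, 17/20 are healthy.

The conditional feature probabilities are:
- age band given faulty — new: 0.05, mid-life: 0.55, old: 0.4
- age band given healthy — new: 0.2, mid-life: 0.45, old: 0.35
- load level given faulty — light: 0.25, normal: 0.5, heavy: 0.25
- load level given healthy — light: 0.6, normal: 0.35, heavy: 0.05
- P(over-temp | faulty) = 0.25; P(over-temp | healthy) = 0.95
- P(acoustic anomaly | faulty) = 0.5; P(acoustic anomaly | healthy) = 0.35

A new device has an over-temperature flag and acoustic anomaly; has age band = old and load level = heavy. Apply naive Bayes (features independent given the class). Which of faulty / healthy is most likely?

faulty: 0.15 × 0.4 × 0.25 × 0.25 × 0.5 = 0.001875
healthy: 0.85 × 0.35 × 0.05 × 0.95 × 0.35 = 0.0049459375
Highest score → healthy.

healthy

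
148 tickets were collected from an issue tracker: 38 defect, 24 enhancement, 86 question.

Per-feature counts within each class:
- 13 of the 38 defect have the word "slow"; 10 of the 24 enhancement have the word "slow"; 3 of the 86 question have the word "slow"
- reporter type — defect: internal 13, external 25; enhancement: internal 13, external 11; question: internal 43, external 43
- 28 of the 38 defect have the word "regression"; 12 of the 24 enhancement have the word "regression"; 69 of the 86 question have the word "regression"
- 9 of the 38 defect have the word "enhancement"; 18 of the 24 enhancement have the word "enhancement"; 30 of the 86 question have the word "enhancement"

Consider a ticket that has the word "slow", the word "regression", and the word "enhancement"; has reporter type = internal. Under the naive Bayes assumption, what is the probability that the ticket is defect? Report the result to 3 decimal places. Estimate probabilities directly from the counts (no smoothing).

defect: (38/148) × (13/38) × (13/38) × (28/38) × (9/38) ≈ 0.00524415
enhancement: (24/148) × (10/24) × (13/24) × (12/24) × (18/24) ≈ 0.0137247
question: (86/148) × (3/86) × (43/86) × (69/86) × (30/86) ≈ 0.00283663
P(defect | x) = 0.00524415 / 0.02180548 ≈ 0.240

0.240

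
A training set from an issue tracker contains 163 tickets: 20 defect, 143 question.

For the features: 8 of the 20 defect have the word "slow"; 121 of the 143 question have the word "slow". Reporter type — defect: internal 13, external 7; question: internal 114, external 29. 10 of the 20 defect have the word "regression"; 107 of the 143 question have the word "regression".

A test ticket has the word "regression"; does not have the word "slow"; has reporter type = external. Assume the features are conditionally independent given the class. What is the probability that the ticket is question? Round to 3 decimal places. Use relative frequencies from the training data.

0.614

defect: (20/163) × (12/20) × (7/20) × (10/20) ≈ 0.0128834
question: (143/163) × (22/143) × (29/143) × (107/143) ≈ 0.0204807
P(question | x) = 0.0204807 / 0.0333641 ≈ 0.614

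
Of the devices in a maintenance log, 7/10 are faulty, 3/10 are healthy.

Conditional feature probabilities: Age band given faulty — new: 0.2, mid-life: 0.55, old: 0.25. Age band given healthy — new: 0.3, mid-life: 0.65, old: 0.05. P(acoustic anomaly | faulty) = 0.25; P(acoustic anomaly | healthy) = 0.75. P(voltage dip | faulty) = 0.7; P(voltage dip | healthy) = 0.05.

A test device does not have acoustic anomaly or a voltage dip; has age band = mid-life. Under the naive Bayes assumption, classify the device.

faulty

faulty: 0.7 × 0.55 × (1−0.25) × (1−0.7) = 0.086625
healthy: 0.3 × 0.65 × (1−0.75) × (1−0.05) = 0.0463125
Highest score → faulty.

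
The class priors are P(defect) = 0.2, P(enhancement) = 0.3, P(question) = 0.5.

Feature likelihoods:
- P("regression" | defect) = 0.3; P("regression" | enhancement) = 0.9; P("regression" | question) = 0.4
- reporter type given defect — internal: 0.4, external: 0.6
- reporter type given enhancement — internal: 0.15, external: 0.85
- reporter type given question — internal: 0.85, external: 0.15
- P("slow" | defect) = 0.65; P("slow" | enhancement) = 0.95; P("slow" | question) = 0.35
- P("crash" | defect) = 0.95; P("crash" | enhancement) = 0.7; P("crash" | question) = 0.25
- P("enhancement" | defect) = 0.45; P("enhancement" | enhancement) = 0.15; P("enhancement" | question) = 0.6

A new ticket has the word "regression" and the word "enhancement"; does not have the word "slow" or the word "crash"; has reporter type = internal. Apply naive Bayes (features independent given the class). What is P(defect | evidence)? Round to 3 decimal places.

defect: 0.2 × 0.3 × 0.4 × (1−0.65) × (1−0.95) × 0.45 = 0.000189
enhancement: 0.3 × 0.9 × 0.15 × (1−0.95) × (1−0.7) × 0.15 = 0.000091125
question: 0.5 × 0.4 × 0.85 × (1−0.35) × (1−0.25) × 0.6 = 0.049725
P(defect | x) = 0.000189 / 0.050005125 ≈ 0.004

0.004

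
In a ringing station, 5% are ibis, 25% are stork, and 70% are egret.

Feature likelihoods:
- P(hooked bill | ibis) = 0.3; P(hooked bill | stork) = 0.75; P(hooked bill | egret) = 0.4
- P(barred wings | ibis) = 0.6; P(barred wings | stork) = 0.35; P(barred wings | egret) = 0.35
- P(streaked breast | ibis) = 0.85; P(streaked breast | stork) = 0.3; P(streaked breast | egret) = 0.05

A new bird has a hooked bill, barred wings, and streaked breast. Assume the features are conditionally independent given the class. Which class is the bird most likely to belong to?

ibis: 0.05 × 0.3 × 0.6 × 0.85 = 0.00765
stork: 0.25 × 0.75 × 0.35 × 0.3 = 0.0196875
egret: 0.7 × 0.4 × 0.35 × 0.05 = 0.0049
Highest score → stork.

stork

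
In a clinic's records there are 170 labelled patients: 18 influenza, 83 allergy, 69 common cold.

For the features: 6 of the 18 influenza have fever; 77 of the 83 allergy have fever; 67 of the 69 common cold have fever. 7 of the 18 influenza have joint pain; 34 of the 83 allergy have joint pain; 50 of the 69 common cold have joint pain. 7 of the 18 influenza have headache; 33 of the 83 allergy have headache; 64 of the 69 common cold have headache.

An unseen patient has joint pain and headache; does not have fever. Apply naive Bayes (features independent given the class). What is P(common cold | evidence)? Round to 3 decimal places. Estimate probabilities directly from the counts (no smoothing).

0.325

influenza: (18/170) × (12/18) × (7/18) × (7/18) ≈ 0.0106754
allergy: (83/170) × (6/83) × (34/83) × (33/83) ≈ 0.00574829
common cold: (69/170) × (2/69) × (50/69) × (64/69) ≈ 0.00790738
P(common cold | x) = 0.00790738 / 0.02433107 ≈ 0.325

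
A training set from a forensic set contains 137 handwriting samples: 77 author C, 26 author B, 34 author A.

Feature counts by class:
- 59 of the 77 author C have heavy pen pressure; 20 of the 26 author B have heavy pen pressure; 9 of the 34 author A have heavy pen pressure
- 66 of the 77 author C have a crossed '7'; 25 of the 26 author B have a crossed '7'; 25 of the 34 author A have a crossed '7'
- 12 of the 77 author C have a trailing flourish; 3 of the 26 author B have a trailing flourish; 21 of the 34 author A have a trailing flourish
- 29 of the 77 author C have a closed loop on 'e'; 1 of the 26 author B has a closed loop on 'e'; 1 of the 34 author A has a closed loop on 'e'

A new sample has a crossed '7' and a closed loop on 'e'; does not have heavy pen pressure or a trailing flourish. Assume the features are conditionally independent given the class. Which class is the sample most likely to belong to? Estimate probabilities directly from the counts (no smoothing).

author C: (77/137) × (18/77) × (66/77) × (65/77) × (29/77) ≈ 0.0358043
author B: (26/137) × (6/26) × (25/26) × (23/26) × (1/26) ≈ 0.00143278
author A: (34/137) × (25/34) × (25/34) × (13/34) × (1/34) ≈ 0.00150892
Highest score → author C.

author C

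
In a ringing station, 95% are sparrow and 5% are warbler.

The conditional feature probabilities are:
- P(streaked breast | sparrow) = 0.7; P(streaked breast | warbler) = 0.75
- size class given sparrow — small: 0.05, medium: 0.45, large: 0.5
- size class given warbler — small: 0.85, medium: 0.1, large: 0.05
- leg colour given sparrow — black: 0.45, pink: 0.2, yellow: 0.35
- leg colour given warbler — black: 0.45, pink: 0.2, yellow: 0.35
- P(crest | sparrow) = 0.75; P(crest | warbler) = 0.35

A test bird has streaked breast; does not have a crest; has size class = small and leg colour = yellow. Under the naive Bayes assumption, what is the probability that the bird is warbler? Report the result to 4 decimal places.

sparrow: 0.95 × 0.7 × 0.05 × 0.35 × (1−0.75) = 0.002909375
warbler: 0.05 × 0.75 × 0.85 × 0.35 × (1−0.35) = 0.0072515625
P(warbler | x) = 0.0072515625 / 0.0101609375 ≈ 0.7137

0.7137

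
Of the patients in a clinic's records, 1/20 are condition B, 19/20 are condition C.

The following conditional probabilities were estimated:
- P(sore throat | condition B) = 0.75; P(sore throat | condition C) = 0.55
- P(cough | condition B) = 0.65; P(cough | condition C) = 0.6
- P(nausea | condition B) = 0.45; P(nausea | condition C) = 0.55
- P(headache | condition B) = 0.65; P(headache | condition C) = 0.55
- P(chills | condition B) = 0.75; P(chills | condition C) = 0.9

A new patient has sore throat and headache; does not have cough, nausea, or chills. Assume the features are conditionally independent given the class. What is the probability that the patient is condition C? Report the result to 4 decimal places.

0.8151

condition B: 0.05 × 0.75 × (1−0.65) × (1−0.45) × 0.65 × (1−0.75) = 0.001173046875
condition C: 0.95 × 0.55 × (1−0.6) × (1−0.55) × 0.55 × (1−0.9) = 0.00517275
P(condition C | x) = 0.00517275 / 0.006345796875 ≈ 0.8151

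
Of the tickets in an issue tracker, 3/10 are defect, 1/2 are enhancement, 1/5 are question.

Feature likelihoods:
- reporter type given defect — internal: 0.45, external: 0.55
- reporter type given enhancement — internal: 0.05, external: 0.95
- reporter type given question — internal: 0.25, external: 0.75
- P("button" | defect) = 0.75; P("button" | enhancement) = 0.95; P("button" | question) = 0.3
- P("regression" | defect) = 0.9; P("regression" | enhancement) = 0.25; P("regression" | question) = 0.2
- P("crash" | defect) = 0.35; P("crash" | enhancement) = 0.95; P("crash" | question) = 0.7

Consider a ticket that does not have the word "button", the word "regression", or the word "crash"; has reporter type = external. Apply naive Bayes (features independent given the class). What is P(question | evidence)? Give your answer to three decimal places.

defect: 0.3 × 0.55 × (1−0.75) × (1−0.9) × (1−0.35) = 0.00268125
enhancement: 0.5 × 0.95 × (1−0.95) × (1−0.25) × (1−0.95) = 0.000890625
question: 0.2 × 0.75 × (1−0.3) × (1−0.2) × (1−0.7) = 0.0252
P(question | x) = 0.0252 / 0.028771875 ≈ 0.876

0.876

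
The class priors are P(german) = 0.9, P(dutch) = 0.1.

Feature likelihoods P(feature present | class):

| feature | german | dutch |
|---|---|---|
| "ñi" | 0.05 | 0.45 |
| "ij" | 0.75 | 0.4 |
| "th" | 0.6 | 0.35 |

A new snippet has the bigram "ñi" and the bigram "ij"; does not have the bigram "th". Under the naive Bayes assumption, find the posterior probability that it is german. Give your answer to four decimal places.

0.5357

german: 0.9 × 0.05 × 0.75 × (1−0.6) = 0.0135
dutch: 0.1 × 0.45 × 0.4 × (1−0.35) = 0.0117
P(german | x) = 0.0135 / 0.0252 ≈ 0.5357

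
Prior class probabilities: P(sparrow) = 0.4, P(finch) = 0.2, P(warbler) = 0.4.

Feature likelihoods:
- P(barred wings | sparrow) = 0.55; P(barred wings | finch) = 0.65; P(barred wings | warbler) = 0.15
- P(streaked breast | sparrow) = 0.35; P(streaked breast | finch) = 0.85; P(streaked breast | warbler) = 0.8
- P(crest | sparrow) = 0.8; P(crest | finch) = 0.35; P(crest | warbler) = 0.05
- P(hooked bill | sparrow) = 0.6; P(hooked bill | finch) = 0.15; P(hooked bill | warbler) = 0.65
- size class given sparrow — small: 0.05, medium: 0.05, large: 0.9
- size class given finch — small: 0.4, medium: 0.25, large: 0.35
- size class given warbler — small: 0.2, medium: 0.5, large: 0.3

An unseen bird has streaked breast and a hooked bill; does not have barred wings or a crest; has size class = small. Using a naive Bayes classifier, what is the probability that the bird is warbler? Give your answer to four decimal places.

sparrow: 0.4 × (1−0.55) × 0.35 × (1−0.8) × 0.6 × 0.05 = 0.000378
finch: 0.2 × (1−0.65) × 0.85 × (1−0.35) × 0.15 × 0.4 = 0.0023205
warbler: 0.4 × (1−0.15) × 0.8 × (1−0.05) × 0.65 × 0.2 = 0.033592
P(warbler | x) = 0.033592 / 0.0362905 ≈ 0.9256

0.9256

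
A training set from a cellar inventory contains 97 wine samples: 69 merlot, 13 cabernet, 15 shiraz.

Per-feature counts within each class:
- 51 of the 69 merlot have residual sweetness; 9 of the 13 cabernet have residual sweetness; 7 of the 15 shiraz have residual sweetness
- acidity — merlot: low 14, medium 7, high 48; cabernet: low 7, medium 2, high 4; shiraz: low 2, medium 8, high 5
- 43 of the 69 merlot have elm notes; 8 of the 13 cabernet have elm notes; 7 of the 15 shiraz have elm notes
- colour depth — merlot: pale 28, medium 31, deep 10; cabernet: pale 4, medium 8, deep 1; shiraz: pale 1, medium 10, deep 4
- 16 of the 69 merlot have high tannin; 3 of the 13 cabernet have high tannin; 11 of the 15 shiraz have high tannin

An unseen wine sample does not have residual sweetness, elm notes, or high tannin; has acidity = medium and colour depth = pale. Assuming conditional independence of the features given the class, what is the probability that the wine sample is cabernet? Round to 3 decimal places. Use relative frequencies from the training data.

merlot: (69/97) × (18/69) × (7/69) × (26/69) × (28/69) × (53/69) ≈ 0.00221111
cabernet: (13/97) × (4/13) × (2/13) × (5/13) × (4/13) × (10/13) ≈ 0.00057753
shiraz: (15/97) × (8/15) × (8/15) × (8/15) × (1/15) × (4/15) ≈ 0.000417055
P(cabernet | x) = 0.00057753 / 0.003205695 ≈ 0.180

0.180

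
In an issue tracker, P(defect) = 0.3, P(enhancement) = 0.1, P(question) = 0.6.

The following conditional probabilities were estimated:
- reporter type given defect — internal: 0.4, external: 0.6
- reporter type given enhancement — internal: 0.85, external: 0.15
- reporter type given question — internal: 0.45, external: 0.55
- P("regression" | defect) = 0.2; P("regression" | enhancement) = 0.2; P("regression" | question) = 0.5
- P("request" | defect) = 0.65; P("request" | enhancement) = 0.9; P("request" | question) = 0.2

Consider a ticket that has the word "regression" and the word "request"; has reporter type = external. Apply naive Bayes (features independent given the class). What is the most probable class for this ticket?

question

defect: 0.3 × 0.6 × 0.2 × 0.65 = 0.0234
enhancement: 0.1 × 0.15 × 0.2 × 0.9 = 0.0027
question: 0.6 × 0.55 × 0.5 × 0.2 = 0.033
Highest score → question.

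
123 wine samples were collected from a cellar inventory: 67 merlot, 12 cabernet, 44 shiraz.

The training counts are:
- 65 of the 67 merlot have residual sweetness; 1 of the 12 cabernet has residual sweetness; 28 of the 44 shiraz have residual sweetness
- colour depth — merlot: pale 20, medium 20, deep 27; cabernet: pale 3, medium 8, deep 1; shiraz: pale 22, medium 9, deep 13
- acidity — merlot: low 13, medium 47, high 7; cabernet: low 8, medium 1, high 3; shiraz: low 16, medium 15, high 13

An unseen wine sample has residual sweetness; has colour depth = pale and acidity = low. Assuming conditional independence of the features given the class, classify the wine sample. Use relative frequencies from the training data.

merlot: (67/123) × (65/67) × (20/67) × (13/67) ≈ 0.0306078
cabernet: (12/123) × (1/12) × (3/12) × (8/12) ≈ 0.00135501
shiraz: (44/123) × (28/44) × (22/44) × (16/44) ≈ 0.0413895
Highest score → shiraz.

shiraz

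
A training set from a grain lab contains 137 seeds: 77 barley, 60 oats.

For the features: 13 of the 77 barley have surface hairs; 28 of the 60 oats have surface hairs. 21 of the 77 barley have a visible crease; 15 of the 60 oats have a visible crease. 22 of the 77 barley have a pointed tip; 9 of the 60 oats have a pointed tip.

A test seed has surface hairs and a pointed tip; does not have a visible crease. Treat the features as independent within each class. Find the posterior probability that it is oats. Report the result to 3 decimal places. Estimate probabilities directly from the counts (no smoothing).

barley: (77/137) × (13/77) × (56/77) × (22/77) ≈ 0.0197175
oats: (60/137) × (28/60) × (45/60) × (9/60) ≈ 0.0229927
P(oats | x) = 0.0229927 / 0.0427102 ≈ 0.538

0.538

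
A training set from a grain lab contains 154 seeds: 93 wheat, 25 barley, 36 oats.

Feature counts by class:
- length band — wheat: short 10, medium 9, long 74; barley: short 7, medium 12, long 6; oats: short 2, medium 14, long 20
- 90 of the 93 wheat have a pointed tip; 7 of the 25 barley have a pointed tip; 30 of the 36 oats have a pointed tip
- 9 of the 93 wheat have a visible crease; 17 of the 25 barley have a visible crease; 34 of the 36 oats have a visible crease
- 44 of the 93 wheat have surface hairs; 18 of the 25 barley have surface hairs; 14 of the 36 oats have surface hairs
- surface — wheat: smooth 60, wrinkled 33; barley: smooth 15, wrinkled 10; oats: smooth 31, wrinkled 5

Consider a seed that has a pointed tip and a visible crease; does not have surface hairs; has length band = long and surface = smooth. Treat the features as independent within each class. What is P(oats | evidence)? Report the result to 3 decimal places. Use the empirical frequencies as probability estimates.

0.765

wheat: (93/154) × (74/93) × (90/93) × (9/93) × (49/93) × (60/93) ≈ 0.0152972
barley: (25/154) × (6/25) × (7/25) × (17/25) × (7/25) × (15/25) ≈ 0.00124625
oats: (36/154) × (20/36) × (30/36) × (34/36) × (22/36) × (31/36) ≈ 0.0537878
P(oats | x) = 0.0537878 / 0.07033125 ≈ 0.765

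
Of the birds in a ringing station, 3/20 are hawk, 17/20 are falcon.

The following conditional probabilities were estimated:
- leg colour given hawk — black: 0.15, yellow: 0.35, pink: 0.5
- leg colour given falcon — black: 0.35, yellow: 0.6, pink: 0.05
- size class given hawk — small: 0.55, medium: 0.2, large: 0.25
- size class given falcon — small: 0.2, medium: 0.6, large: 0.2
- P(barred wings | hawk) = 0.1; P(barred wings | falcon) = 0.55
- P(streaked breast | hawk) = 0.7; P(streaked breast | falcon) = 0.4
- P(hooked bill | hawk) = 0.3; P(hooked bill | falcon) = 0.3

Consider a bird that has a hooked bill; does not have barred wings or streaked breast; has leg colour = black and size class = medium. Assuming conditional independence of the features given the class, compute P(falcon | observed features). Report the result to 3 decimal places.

0.975

hawk: 0.15 × 0.15 × 0.2 × (1−0.1) × (1−0.7) × 0.3 = 0.0003645
falcon: 0.85 × 0.35 × 0.6 × (1−0.55) × (1−0.4) × 0.3 = 0.0144585
P(falcon | x) = 0.0144585 / 0.014823 ≈ 0.975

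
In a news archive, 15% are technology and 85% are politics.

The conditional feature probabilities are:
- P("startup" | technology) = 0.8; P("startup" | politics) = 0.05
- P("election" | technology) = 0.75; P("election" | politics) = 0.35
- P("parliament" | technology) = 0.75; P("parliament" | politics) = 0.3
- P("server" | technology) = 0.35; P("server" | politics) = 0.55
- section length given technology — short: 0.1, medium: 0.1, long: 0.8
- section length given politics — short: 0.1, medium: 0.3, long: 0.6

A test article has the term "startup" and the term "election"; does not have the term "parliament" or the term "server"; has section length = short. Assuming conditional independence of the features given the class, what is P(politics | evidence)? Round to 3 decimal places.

0.243

technology: 0.15 × 0.8 × 0.75 × (1−0.75) × (1−0.35) × 0.1 = 0.0014625
politics: 0.85 × 0.05 × 0.35 × (1−0.3) × (1−0.55) × 0.1 = 0.0004685625
P(politics | x) = 0.0004685625 / 0.0019310625 ≈ 0.243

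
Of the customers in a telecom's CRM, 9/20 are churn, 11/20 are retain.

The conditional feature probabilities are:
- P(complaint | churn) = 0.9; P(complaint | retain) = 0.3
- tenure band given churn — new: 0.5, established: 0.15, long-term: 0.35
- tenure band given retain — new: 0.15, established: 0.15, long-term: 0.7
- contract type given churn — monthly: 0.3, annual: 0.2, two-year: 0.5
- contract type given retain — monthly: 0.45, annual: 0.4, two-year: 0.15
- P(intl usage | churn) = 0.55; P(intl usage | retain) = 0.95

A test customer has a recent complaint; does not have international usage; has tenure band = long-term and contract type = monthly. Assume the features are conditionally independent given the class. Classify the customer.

churn

churn: 0.45 × 0.9 × 0.35 × 0.3 × (1−0.55) = 0.01913625
retain: 0.55 × 0.3 × 0.7 × 0.45 × (1−0.95) = 0.00259875
Highest score → churn.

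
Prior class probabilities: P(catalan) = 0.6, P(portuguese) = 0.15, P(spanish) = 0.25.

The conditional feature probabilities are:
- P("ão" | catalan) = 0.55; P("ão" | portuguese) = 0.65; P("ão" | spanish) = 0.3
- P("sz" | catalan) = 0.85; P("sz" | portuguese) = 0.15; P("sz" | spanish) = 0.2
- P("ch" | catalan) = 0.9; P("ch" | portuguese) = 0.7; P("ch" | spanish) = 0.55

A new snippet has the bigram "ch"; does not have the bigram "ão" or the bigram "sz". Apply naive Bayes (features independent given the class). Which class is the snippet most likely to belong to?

catalan: 0.6 × (1−0.55) × (1−0.85) × 0.9 = 0.03645
portuguese: 0.15 × (1−0.65) × (1−0.15) × 0.7 = 0.0312375
spanish: 0.25 × (1−0.3) × (1−0.2) × 0.55 = 0.077
Highest score → spanish.

spanish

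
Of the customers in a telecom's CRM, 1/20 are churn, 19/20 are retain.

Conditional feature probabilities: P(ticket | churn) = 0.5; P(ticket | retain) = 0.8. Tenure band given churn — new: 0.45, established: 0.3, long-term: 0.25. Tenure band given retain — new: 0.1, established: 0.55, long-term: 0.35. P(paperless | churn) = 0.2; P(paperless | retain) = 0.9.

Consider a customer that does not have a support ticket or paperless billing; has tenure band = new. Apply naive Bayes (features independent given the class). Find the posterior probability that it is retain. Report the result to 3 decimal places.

churn: 0.05 × (1−0.5) × 0.45 × (1−0.2) = 0.009
retain: 0.95 × (1−0.8) × 0.1 × (1−0.9) = 0.0019
P(retain | x) = 0.0019 / 0.0109 ≈ 0.174

0.174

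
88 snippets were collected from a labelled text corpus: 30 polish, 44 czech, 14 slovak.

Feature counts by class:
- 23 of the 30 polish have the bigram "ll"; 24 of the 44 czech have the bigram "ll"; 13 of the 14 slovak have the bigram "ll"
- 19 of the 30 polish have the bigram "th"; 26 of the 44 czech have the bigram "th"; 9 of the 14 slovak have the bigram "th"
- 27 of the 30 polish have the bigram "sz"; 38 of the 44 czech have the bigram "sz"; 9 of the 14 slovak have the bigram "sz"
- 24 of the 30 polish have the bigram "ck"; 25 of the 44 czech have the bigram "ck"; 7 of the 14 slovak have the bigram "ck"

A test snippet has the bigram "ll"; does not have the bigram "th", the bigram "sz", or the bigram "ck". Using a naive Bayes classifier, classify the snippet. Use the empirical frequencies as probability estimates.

polish: (30/88) × (23/30) × (11/30) × (3/30) × (6/30) ≈ 0.00191667
czech: (44/88) × (24/44) × (18/44) × (6/44) × (19/44) ≈ 0.00656974
slovak: (14/88) × (13/14) × (5/14) × (5/14) × (7/14) ≈ 0.00942138
Highest score → slovak.

slovak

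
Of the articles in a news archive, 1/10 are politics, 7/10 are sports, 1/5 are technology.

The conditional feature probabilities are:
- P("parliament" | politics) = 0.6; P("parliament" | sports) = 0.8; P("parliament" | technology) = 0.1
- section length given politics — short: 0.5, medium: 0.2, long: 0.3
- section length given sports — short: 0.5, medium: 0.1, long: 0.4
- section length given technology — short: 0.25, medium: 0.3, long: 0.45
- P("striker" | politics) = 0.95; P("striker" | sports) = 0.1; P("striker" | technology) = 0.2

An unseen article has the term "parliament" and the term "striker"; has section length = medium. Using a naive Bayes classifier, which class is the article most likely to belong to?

politics

politics: 0.1 × 0.6 × 0.2 × 0.95 = 0.0114
sports: 0.7 × 0.8 × 0.1 × 0.1 = 0.0056
technology: 0.2 × 0.1 × 0.3 × 0.2 = 0.0012
Highest score → politics.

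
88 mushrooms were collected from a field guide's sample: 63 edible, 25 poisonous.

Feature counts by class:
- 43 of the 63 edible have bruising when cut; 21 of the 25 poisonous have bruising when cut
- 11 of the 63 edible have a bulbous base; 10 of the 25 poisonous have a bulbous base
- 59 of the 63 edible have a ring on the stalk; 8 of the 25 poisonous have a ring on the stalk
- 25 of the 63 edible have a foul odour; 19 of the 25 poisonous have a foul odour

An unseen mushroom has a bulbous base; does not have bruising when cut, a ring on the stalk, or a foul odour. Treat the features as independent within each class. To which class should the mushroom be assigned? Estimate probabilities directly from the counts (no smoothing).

edible: (63/88) × (20/63) × (11/63) × (4/63) × (38/63) ≈ 0.00151971
poisonous: (25/88) × (4/25) × (10/25) × (17/25) × (6/25) ≈ 0.00296727
Highest score → poisonous.

poisonous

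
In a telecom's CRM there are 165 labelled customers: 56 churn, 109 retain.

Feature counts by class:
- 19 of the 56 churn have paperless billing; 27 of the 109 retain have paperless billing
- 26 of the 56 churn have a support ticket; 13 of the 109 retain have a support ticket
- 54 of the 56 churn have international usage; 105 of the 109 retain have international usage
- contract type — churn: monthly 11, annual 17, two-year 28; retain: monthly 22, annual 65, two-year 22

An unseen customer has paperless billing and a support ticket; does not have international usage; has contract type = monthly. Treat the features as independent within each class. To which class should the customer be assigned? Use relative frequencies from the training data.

churn

churn: (56/165) × (19/56) × (26/56) × (2/56) × (11/56) ≈ 0.000375061
retain: (109/165) × (27/109) × (13/109) × (4/109) × (22/109) ≈ 0.000144553
Highest score → churn.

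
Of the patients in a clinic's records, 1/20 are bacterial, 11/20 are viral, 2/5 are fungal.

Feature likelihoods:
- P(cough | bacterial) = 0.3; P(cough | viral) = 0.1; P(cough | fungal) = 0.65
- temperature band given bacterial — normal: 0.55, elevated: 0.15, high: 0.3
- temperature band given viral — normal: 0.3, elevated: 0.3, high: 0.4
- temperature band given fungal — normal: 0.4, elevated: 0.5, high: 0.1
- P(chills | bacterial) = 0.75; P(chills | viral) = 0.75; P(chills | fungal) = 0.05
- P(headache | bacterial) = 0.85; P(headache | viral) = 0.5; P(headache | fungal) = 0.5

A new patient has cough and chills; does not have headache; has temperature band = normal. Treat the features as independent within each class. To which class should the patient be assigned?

viral

bacterial: 0.05 × 0.3 × 0.55 × 0.75 × (1−0.85) = 0.000928125
viral: 0.55 × 0.1 × 0.3 × 0.75 × (1−0.5) = 0.0061875
fungal: 0.4 × 0.65 × 0.4 × 0.05 × (1−0.5) = 0.0026
Highest score → viral.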